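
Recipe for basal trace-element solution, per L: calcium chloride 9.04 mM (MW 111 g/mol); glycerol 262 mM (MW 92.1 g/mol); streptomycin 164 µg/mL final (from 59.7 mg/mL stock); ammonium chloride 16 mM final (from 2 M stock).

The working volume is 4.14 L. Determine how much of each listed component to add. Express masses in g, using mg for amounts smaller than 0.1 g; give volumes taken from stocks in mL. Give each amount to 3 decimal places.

calcium chloride 4.154 g; glycerol 99.899 g; streptomycin 11.373 mL; ammonium chloride 33.120 mL

Working volume: 4.14 L.
calcium chloride: 9.04 mmol/L × 111 g/mol × 4.14 L ÷ 1000 = 4.154 g
glycerol: 262 mmol/L × 92.1 g/mol × 4.14 L ÷ 1000 = 99.899 g
streptomycin: V = C2·V2/C1 = 164 µg/mL × 4140 mL ÷ 59700 µg/mL = 11.373 mL
ammonium chloride: C1V1 = C2V2 → 16 mM × 4140 mL ÷ 2000 mM = 33.120 mL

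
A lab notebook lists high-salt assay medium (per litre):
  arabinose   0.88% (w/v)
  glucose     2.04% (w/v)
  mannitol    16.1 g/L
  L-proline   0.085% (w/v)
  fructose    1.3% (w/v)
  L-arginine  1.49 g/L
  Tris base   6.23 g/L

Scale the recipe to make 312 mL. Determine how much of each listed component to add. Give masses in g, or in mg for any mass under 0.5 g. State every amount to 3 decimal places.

Scale factor relative to 1 L: 0.312.
arabinose: 0.88 g per 100 mL × 312 mL ÷ 100 = 2.746 g
glucose: 2.04 g per 100 mL × 312 mL ÷ 100 = 6.365 g
mannitol: 16.1 g/L × 0.312 L = 5.023 g
L-proline: 0.085% w/v = 0.85 g/L → 0.85 × 0.312 L = 0.2652 g = 265.200 mg
fructose: 1.3% w/v = 13 g/L → 13 × 0.312 L = 4.056 g
L-arginine: 1.49 g/L × 0.312 L = 0.46488 g = 464.880 mg
Tris base: 6.23 g/L × 0.312 L = 1.944 g

arabinose 2.746 g; glucose 6.365 g; mannitol 5.023 g; L-proline 265.200 mg; fructose 4.056 g; L-arginine 464.880 mg; Tris base 1.944 g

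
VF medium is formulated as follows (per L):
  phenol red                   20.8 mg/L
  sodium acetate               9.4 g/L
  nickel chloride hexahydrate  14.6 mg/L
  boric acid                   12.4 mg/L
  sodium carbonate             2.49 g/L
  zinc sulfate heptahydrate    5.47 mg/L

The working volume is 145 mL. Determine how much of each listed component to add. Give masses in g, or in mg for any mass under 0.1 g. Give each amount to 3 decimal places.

phenol red 3.016 mg; sodium acetate 1.363 g; nickel chloride hexahydrate 2.117 mg; boric acid 1.798 mg; sodium carbonate 0.361 g; zinc sulfate heptahydrate 0.793 mg

Target volume = 145 mL = 0.145 L.
phenol red: 20.8 mg/L × 0.145 L = 3.016 mg
sodium acetate: 9.4 g/L × 0.145 L = 1.363 g
nickel chloride hexahydrate: 14.6 mg/L × 0.145 L = 2.117 mg
boric acid: 12.4 mg/L × 0.145 L = 1.798 mg
sodium carbonate: 2.49 g/L × 0.145 L = 0.361 g
zinc sulfate heptahydrate: 5.47 mg/L × 0.145 L = 0.793 mg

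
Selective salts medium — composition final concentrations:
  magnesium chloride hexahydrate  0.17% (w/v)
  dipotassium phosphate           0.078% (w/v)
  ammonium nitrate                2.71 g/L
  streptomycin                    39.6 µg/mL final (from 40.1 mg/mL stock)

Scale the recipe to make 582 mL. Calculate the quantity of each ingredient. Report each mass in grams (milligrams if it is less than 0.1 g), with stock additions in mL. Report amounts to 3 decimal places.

magnesium chloride hexahydrate 0.989 g; dipotassium phosphate 0.454 g; ammonium nitrate 1.577 g; streptomycin 0.575 mL

Target volume = 582 mL = 0.582 L.
magnesium chloride hexahydrate: 0.17 g per 100 mL × 582 mL ÷ 100 = 0.989 g
dipotassium phosphate: 0.078 g per 100 mL × 582 mL ÷ 100 = 0.454 g
ammonium nitrate: 2.71 g/L × 0.582 L = 1.577 g
streptomycin: C1V1 = C2V2 → 39.6 µg/mL × 582 mL ÷ 40100 µg/mL = 0.575 mL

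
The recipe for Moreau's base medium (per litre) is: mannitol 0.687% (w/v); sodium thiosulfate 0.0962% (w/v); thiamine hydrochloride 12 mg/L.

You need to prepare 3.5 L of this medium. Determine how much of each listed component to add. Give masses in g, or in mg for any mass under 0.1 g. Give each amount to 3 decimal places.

mannitol 24.045 g; sodium thiosulfate 3.367 g; thiamine hydrochloride 42.000 mg

Scale factor relative to 1 L: 3.5.
mannitol: 0.687% w/v = 6.87 g/L → 6.87 × 3.5 L = 24.045 g
sodium thiosulfate: 0.0962 g per 100 mL × 3500 mL ÷ 100 = 3.367 g
thiamine hydrochloride: 12 mg/L × 3.5 L = 42.000 mg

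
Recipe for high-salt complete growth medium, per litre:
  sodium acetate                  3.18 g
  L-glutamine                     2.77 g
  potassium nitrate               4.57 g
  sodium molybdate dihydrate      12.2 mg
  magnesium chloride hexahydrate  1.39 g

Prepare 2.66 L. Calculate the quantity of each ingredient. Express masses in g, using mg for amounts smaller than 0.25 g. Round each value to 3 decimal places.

Ratio of target to recipe volume: 2660 / 1000 = 2.66.
sodium acetate: 3.18 g × (2660 mL / 1000 mL) = 8.459 g
L-glutamine: 2.77 g × (2660 mL / 1000 mL) = 7.368 g
potassium nitrate: 4.57 g × (2660 mL / 1000 mL) = 12.156 g
sodium molybdate dihydrate: 12.2 mg × (2660 mL / 1000 mL) = 32.452 mg
magnesium chloride hexahydrate: 1.39 g × (2660 mL / 1000 mL) = 3.697 g

sodium acetate 8.459 g; L-glutamine 7.368 g; potassium nitrate 12.156 g; sodium molybdate dihydrate 32.452 mg; magnesium chloride hexahydrate 3.697 g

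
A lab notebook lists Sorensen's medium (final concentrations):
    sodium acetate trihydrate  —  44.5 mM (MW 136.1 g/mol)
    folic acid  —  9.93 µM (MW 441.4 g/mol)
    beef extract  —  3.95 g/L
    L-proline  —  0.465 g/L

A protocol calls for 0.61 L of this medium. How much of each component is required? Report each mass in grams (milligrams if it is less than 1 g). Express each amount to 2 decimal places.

Scale factor relative to 1 L: 0.61.
sodium acetate trihydrate: 44.5 mmol/L × 136.1 g/mol × 0.61 L ÷ 1000 = 3.69 g
folic acid: 9.93 µmol/L × 441.4 g/mol × 0.61 L ÷ 1000 = 2.67 mg
beef extract: 3.95 g/L × 0.61 L = 2.41 g
L-proline: 0.465 g/L × 0.61 L = 0.28365 g = 283.65 mg

sodium acetate trihydrate 3.69 g; folic acid 2.67 mg; beef extract 2.41 g; L-proline 283.65 mg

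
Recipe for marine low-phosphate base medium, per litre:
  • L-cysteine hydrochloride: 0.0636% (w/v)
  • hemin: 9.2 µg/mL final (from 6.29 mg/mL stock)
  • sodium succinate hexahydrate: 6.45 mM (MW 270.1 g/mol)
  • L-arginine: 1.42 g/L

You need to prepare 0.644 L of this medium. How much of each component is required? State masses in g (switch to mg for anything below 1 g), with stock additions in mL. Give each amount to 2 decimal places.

Scale factor relative to 1 L: 0.644.
L-cysteine hydrochloride: 0.0636% w/v = 0.636 g/L → 0.636 × 0.644 L = 0.409584 g = 409.58 mg
hemin: dilute stock: 9.2 µg/mL × 644 mL ÷ 6290 µg/mL = 0.94 mL
sodium succinate hexahydrate: 6.45 mmol/L × 270.1 g/mol × 0.644 L ÷ 1000 = 1.12 g
L-arginine: 1.42 g/L × 0.644 L = 0.91448 g = 914.48 mg

L-cysteine hydrochloride 409.58 mg; hemin 0.94 mL; sodium succinate hexahydrate 1.12 g; L-arginine 914.48 mg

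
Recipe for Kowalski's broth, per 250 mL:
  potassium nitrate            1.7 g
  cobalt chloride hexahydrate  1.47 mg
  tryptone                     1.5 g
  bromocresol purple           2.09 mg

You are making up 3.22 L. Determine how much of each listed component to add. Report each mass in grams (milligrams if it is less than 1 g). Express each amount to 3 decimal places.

Scale factor = 3220 mL / 250 mL = 12.88.
potassium nitrate: 1.7 g × (3220 mL / 250 mL) = 21.896 g
cobalt chloride hexahydrate: 1.47 mg × (3220 mL / 250 mL) = 18.934 mg
tryptone: 1.5 g × (3220 mL / 250 mL) = 19.320 g
bromocresol purple: 2.09 mg × (3220 mL / 250 mL) = 26.919 mg

potassium nitrate 21.896 g; cobalt chloride hexahydrate 18.934 mg; tryptone 19.320 g; bromocresol purple 26.919 mg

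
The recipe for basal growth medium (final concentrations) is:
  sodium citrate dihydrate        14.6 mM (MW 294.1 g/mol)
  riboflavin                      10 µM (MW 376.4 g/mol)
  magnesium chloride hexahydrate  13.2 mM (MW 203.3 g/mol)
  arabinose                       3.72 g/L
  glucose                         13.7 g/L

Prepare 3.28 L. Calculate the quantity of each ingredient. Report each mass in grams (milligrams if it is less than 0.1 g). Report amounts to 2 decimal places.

Working volume: 3.28 L.
sodium citrate dihydrate: 14.6 mmol/L × 294.1 g/mol × 3.28 L ÷ 1000 = 14.08 g
riboflavin: 10 µmol/L × 376.4 g/mol × 3.28 L ÷ 1000 = 12.35 mg
magnesium chloride hexahydrate: 13.2 mmol/L × 203.3 g/mol × 3.28 L ÷ 1000 = 8.80 g
arabinose: 3.72 g/L × 3.28 L = 12.20 g
glucose: 13.7 g/L × 3.28 L = 44.94 g

sodium citrate dihydrate 14.08 g; riboflavin 12.35 mg; magnesium chloride hexahydrate 8.80 g; arabinose 12.20 g; glucose 44.94 g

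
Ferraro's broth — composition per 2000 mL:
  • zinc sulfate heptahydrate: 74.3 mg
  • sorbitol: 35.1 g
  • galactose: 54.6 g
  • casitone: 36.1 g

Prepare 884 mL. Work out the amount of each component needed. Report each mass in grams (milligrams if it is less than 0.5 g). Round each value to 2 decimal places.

zinc sulfate heptahydrate 32.84 mg; sorbitol 15.51 g; galactose 24.13 g; casitone 15.96 g

Ratio of target to recipe volume: 884 / 2000 = 0.442.
zinc sulfate heptahydrate: 74.3 mg × (884 mL / 2000 mL) = 32.84 mg
sorbitol: 35.1 g × (884 mL / 2000 mL) = 15.51 g
galactose: 54.6 g × (884 mL / 2000 mL) = 24.13 g
casitone: 36.1 g × (884 mL / 2000 mL) = 15.96 g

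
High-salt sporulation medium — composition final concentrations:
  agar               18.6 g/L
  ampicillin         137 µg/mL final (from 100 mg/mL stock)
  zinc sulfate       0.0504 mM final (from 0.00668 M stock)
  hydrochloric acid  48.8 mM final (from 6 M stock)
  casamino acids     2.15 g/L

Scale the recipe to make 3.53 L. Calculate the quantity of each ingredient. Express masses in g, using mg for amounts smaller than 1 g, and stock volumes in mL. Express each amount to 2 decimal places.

Scale factor relative to 1 L: 3.53.
agar: 18.6 g/L × 3.53 L = 65.66 g
ampicillin: C1V1 = C2V2 → 137 µg/mL × 3530 mL ÷ 100000 µg/mL = 4.84 mL
zinc sulfate: C1V1 = C2V2 → 0.0504 mM × 3530 mL ÷ 6.68 mM = 26.63 mL
hydrochloric acid: V = C2·V2/C1 = 48.8 mM × 3530 mL ÷ 6000 mM = 28.71 mL
casamino acids: 2.15 g/L × 3.53 L = 7.59 g

agar 65.66 g; ampicillin 4.84 mL; zinc sulfate 26.63 mL; hydrochloric acid 28.71 mL; casamino acids 7.59 g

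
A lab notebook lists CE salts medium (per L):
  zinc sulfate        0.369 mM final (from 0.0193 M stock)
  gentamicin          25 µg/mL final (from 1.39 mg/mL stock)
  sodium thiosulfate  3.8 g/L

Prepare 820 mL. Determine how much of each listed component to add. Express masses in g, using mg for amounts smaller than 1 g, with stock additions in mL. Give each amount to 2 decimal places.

zinc sulfate 15.68 mL; gentamicin 14.75 mL; sodium thiosulfate 3.12 g

Scale factor relative to 1 L: 0.82.
zinc sulfate: C1V1 = C2V2 → 0.369 mM × 820 mL ÷ 19.3 mM = 15.68 mL
gentamicin: C1V1 = C2V2 → 25 µg/mL × 820 mL ÷ 1390 µg/mL = 14.75 mL
sodium thiosulfate: 3.8 g/L × 0.82 L = 3.12 g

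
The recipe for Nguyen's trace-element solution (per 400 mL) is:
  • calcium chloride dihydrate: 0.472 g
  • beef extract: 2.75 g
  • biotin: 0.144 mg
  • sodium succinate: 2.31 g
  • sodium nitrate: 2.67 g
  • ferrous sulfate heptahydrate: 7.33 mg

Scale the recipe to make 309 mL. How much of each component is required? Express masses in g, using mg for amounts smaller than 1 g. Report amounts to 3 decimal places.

Ratio of target to recipe volume: 309 / 400 = 0.7725.
calcium chloride dihydrate: 0.472 g × (309 mL / 400 mL) = 0.36462 g = 364.620 mg
beef extract: 2.75 g × (309 mL / 400 mL) = 2.124 g
biotin: 0.144 mg × (309 mL / 400 mL) = 0.111 mg
sodium succinate: 2.31 g × (309 mL / 400 mL) = 1.784 g
sodium nitrate: 2.67 g × (309 mL / 400 mL) = 2.063 g
ferrous sulfate heptahydrate: 7.33 mg × (309 mL / 400 mL) = 5.662 mg

calcium chloride dihydrate 364.620 mg; beef extract 2.124 g; biotin 0.111 mg; sodium succinate 1.784 g; sodium nitrate 2.063 g; ferrous sulfate heptahydrate 5.662 mg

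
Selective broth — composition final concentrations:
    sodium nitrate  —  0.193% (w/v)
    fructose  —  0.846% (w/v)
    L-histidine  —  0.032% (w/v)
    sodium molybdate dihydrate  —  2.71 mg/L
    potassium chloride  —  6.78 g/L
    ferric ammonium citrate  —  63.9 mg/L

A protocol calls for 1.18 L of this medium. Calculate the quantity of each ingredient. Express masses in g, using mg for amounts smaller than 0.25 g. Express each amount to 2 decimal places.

sodium nitrate 2.28 g; fructose 9.98 g; L-histidine 0.38 g; sodium molybdate dihydrate 3.20 mg; potassium chloride 8.00 g; ferric ammonium citrate 75.40 mg

Working volume: 1.18 L.
sodium nitrate: 0.193% w/v = 1.93 g/L → 1.93 × 1.18 L = 2.28 g
fructose: 0.846 g per 100 mL × 1180 mL ÷ 100 = 9.98 g
L-histidine: 0.032 g per 100 mL × 1180 mL ÷ 100 = 0.38 g
sodium molybdate dihydrate: 2.71 mg/L × 1.18 L = 3.20 mg
potassium chloride: 6.78 g/L × 1.18 L = 8.00 g
ferric ammonium citrate: 63.9 mg/L × 1.18 L = 75.40 mg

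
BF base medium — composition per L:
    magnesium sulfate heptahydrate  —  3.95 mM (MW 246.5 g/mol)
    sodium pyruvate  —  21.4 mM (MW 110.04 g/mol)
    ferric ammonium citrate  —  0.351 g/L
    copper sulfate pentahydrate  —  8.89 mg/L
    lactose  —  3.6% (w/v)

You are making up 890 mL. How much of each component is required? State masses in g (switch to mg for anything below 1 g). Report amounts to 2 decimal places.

magnesium sulfate heptahydrate 866.57 mg; sodium pyruvate 2.10 g; ferric ammonium citrate 312.39 mg; copper sulfate pentahydrate 7.91 mg; lactose 32.04 g

Working volume: 890 mL = 0.89 L.
magnesium sulfate heptahydrate: 3.95 mmol/L × 246.5 mg/mmol × 0.89 L = 866.57 mg
sodium pyruvate: 21.4 mmol/L × 110.04 g/mol × 0.89 L ÷ 1000 = 2.10 g
ferric ammonium citrate: 0.351 g/L × 0.89 L = 0.31239 g = 312.39 mg
copper sulfate pentahydrate: 8.89 mg/L × 0.89 L = 7.91 mg
lactose: 3.6% w/v = 36 g/L → 36 × 0.89 L = 32.04 g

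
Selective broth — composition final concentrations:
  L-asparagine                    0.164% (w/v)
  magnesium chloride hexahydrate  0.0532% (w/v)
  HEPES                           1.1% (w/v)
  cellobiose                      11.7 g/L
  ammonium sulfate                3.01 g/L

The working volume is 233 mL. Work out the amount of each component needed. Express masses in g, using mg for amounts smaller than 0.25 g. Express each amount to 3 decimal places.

Working volume: 233 mL = 0.233 L.
L-asparagine: 0.164 g per 100 mL × 233 mL ÷ 100 = 0.382 g
magnesium chloride hexahydrate: 0.0532% w/v = 0.532 g/L → 0.532 × 0.233 L = 0.123956 g = 123.956 mg
HEPES: 1.1% w/v = 11 g/L → 11 × 0.233 L = 2.563 g
cellobiose: 11.7 g/L × 0.233 L = 2.726 g
ammonium sulfate: 3.01 g/L × 0.233 L = 0.701 g

L-asparagine 0.382 g; magnesium chloride hexahydrate 123.956 mg; HEPES 2.563 g; cellobiose 2.726 g; ammonium sulfate 0.701 g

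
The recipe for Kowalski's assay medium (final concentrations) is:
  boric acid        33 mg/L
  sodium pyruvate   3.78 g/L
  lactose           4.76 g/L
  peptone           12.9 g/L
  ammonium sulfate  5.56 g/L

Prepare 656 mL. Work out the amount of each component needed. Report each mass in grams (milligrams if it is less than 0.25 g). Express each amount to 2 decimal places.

boric acid 21.65 mg; sodium pyruvate 2.48 g; lactose 3.12 g; peptone 8.46 g; ammonium sulfate 3.65 g

Scale factor relative to 1 L: 0.656.
boric acid: 33 mg/L × 0.656 L = 21.65 mg
sodium pyruvate: 3.78 g/L × 0.656 L = 2.48 g
lactose: 4.76 g/L × 0.656 L = 3.12 g
peptone: 12.9 g/L × 0.656 L = 8.46 g
ammonium sulfate: 5.56 g/L × 0.656 L = 3.65 g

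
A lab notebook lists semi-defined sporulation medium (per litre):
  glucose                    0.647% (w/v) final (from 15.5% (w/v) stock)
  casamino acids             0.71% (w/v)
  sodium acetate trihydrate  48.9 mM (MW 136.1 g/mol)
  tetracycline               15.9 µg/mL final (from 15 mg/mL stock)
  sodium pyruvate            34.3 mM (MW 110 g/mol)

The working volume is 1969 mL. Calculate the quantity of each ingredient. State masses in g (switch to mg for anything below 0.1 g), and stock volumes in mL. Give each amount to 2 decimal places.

glucose 82.19 mL; casamino acids 13.98 g; sodium acetate trihydrate 13.10 g; tetracycline 2.09 mL; sodium pyruvate 7.43 g

Target volume = 1969 mL = 1.969 L.
glucose: V = C2·V2/C1 = 0.647% ÷ 15.5% × 1969 mL = 82.19 mL
casamino acids: 0.71 g per 100 mL × 1969 mL ÷ 100 = 13.98 g
sodium acetate trihydrate: 48.9 mmol/L × 136.1 g/mol × 1.969 L ÷ 1000 = 13.10 g
tetracycline: C1V1 = C2V2 → 15.9 µg/mL × 1969 mL ÷ 15000 µg/mL = 2.09 mL
sodium pyruvate: 34.3 mmol/L × 110 g/mol × 1.969 L ÷ 1000 = 7.43 g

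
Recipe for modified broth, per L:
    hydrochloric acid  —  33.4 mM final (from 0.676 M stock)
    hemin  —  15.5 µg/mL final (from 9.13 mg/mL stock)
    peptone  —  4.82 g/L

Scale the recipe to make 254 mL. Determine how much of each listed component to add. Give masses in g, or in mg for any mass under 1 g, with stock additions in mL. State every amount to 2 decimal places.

hydrochloric acid 12.55 mL; hemin 0.43 mL; peptone 1.22 g

Target volume = 254 mL = 0.254 L.
hydrochloric acid: V = C2·V2/C1 = 33.4 mM × 254 mL ÷ 676 mM = 12.55 mL
hemin: V = C2·V2/C1 = 15.5 µg/mL × 254 mL ÷ 9130 µg/mL = 0.43 mL
peptone: 4.82 g/L × 0.254 L = 1.22 g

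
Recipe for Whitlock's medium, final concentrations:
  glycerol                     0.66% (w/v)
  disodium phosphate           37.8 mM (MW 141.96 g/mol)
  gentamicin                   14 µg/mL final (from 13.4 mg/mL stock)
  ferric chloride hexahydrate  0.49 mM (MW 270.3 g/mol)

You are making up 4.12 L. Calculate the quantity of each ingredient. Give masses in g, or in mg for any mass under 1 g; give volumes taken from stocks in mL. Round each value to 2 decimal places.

glycerol 27.19 g; disodium phosphate 22.11 g; gentamicin 4.30 mL; ferric chloride hexahydrate 545.68 mg

Scale factor relative to 1 L: 4.12.
glycerol: 0.66% w/v = 6.6 g/L → 6.6 × 4.12 L = 27.19 g
disodium phosphate: 37.8 mmol/L × 141.96 g/mol × 4.12 L ÷ 1000 = 22.11 g
gentamicin: dilute stock: 14 µg/mL × 4120 mL ÷ 13400 µg/mL = 4.30 mL
ferric chloride hexahydrate: 0.49 mmol/L × 270.3 mg/mmol × 4.12 L = 545.68 mg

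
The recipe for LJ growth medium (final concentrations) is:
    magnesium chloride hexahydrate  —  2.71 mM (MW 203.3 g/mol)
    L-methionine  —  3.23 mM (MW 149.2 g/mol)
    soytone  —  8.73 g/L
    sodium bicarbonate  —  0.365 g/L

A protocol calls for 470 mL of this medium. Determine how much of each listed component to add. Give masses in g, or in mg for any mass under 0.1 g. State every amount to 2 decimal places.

Scale factor relative to 1 L: 0.47.
magnesium chloride hexahydrate: 2.71 mmol/L × 203.3 g/mol × 0.47 L ÷ 1000 = 0.26 g
L-methionine: 3.23 mmol/L × 149.2 g/mol × 0.47 L ÷ 1000 = 0.23 g
soytone: 8.73 g/L × 0.47 L = 4.10 g
sodium bicarbonate: 0.365 g/L × 0.47 L = 0.17 g

magnesium chloride hexahydrate 0.26 g; L-methionine 0.23 g; soytone 4.10 g; sodium bicarbonate 0.17 g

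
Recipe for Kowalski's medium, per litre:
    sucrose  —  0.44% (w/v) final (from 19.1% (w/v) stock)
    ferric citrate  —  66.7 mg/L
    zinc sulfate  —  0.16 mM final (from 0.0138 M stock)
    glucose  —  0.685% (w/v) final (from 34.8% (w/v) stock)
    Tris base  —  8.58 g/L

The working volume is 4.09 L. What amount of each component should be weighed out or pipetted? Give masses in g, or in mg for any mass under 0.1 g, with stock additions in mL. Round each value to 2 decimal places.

sucrose 94.22 mL; ferric citrate 0.27 g; zinc sulfate 47.42 mL; glucose 80.51 mL; Tris base 35.09 g

Scale factor relative to 1 L: 4.09.
sucrose: C1V1 = C2V2 → 0.44% ÷ 19.1% × 4090 mL = 94.22 mL
ferric citrate: 66.7 mg/L × 4.09 L = 272.803 mg = 0.27 g
zinc sulfate: dilute stock: 0.16 mM × 4090 mL ÷ 13.8 mM = 47.42 mL
glucose: V = C2·V2/C1 = 0.685% ÷ 34.8% × 4090 mL = 80.51 mL
Tris base: 8.58 g/L × 4.09 L = 35.09 g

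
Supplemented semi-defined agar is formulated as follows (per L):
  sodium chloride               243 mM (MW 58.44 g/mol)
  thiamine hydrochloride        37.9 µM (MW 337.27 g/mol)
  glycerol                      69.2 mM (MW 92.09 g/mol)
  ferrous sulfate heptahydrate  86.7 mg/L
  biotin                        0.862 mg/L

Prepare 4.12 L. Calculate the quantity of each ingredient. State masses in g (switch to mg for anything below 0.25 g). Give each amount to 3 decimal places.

sodium chloride 58.508 g; thiamine hydrochloride 52.664 mg; glycerol 26.255 g; ferrous sulfate heptahydrate 0.357 g; biotin 3.551 mg

Scale factor relative to 1 L: 4.12.
sodium chloride: 243 mmol/L × 58.44 g/mol × 4.12 L ÷ 1000 = 58.508 g
thiamine hydrochloride: 37.9 µmol/L × 337.27 g/mol × 4.12 L ÷ 1000 = 52.664 mg
glycerol: 69.2 mmol/L × 92.09 g/mol × 4.12 L ÷ 1000 = 26.255 g
ferrous sulfate heptahydrate: 86.7 mg/L × 4.12 L = 357.204 mg = 0.357 g
biotin: 0.862 mg/L × 4.12 L = 3.551 mg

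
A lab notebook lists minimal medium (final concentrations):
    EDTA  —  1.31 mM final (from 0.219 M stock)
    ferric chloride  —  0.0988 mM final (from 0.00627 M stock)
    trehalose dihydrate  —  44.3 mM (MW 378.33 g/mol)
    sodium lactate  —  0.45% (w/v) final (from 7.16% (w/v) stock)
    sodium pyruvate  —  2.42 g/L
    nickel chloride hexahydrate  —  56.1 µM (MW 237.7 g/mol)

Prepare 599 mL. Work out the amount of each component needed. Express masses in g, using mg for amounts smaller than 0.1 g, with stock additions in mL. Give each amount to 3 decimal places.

Working volume: 599 mL = 0.599 L.
EDTA: C1V1 = C2V2 → 1.31 mM × 599 mL ÷ 219 mM = 3.583 mL
ferric chloride: dilute stock: 0.0988 mM × 599 mL ÷ 6.27 mM = 9.439 mL
trehalose dihydrate: 44.3 mmol/L × 378.33 g/mol × 0.599 L ÷ 1000 = 10.039 g
sodium lactate: C1V1 = C2V2 → 0.45% ÷ 7.16% × 599 mL = 37.647 mL
sodium pyruvate: 2.42 g/L × 0.599 L = 1.450 g
nickel chloride hexahydrate: 56.1 µmol/L × 237.7 g/mol × 0.599 L ÷ 1000 = 7.988 mg

EDTA 3.583 mL; ferric chloride 9.439 mL; trehalose dihydrate 10.039 g; sodium lactate 37.647 mL; sodium pyruvate 1.450 g; nickel chloride hexahydrate 7.988 mg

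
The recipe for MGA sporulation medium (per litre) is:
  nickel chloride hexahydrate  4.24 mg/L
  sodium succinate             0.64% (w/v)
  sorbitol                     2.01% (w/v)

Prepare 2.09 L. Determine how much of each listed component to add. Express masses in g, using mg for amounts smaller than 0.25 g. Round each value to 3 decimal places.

Scale factor relative to 1 L: 2.09.
nickel chloride hexahydrate: 4.24 mg/L × 2.09 L = 8.862 mg
sodium succinate: 0.64% w/v = 6.4 g/L → 6.4 × 2.09 L = 13.376 g
sorbitol: 2.01 g per 100 mL × 2090 mL ÷ 100 = 42.009 g

nickel chloride hexahydrate 8.862 mg; sodium succinate 13.376 g; sorbitol 42.009 g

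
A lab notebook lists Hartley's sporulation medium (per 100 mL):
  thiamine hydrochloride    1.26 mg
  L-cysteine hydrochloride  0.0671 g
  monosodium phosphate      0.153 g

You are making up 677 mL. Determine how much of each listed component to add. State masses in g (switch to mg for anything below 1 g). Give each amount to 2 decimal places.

Scale factor = 677 mL / 100 mL = 6.77.
thiamine hydrochloride: 1.26 mg × (677 mL / 100 mL) = 8.53 mg
L-cysteine hydrochloride: 0.0671 g × (677 mL / 100 mL) = 0.454267 g = 454.27 mg
monosodium phosphate: 0.153 g × (677 mL / 100 mL) = 1.04 g

thiamine hydrochloride 8.53 mg; L-cysteine hydrochloride 454.27 mg; monosodium phosphate 1.04 g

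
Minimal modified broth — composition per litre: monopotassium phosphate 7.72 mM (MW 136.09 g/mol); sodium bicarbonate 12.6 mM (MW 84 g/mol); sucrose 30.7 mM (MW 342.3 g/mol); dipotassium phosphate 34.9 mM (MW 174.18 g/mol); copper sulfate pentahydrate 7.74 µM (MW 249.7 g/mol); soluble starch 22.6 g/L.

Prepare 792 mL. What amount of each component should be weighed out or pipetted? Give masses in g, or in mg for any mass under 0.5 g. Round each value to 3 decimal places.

monopotassium phosphate 0.832 g; sodium bicarbonate 0.838 g; sucrose 8.323 g; dipotassium phosphate 4.814 g; copper sulfate pentahydrate 1.531 mg; soluble starch 17.899 g

Scale factor relative to 1 L: 0.792.
monopotassium phosphate: 7.72 mmol/L × 136.09 g/mol × 0.792 L ÷ 1000 = 0.832 g
sodium bicarbonate: 12.6 mmol/L × 84 g/mol × 0.792 L ÷ 1000 = 0.838 g
sucrose: 30.7 mmol/L × 342.3 g/mol × 0.792 L ÷ 1000 = 8.323 g
dipotassium phosphate: 34.9 mmol/L × 174.18 g/mol × 0.792 L ÷ 1000 = 4.814 g
copper sulfate pentahydrate: 7.74 µmol/L × 249.7 g/mol × 0.792 L ÷ 1000 = 1.531 mg
soluble starch: 22.6 g/L × 0.792 L = 17.899 g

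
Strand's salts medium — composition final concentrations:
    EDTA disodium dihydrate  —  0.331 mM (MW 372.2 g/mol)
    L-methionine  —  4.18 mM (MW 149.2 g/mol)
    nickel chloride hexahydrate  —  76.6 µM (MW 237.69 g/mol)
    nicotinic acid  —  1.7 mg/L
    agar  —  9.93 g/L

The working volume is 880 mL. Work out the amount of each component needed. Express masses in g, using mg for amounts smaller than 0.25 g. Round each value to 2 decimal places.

EDTA disodium dihydrate 108.41 mg; L-methionine 0.55 g; nickel chloride hexahydrate 16.02 mg; nicotinic acid 1.50 mg; agar 8.74 g

Working volume: 880 mL = 0.88 L.
EDTA disodium dihydrate: 0.331 mmol/L × 372.2 mg/mmol × 0.88 L = 108.41 mg
L-methionine: 4.18 mmol/L × 149.2 g/mol × 0.88 L ÷ 1000 = 0.55 g
nickel chloride hexahydrate: 76.6 µmol/L × 237.69 g/mol × 0.88 L ÷ 1000 = 16.02 mg
nicotinic acid: 1.7 mg/L × 0.88 L = 1.50 mg
agar: 9.93 g/L × 0.88 L = 8.74 g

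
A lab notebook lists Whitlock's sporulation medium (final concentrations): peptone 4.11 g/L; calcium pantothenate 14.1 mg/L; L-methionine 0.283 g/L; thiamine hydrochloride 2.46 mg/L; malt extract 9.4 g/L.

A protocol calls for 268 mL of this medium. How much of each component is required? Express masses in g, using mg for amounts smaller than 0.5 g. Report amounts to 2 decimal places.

peptone 1.10 g; calcium pantothenate 3.78 mg; L-methionine 75.84 mg; thiamine hydrochloride 0.66 mg; malt extract 2.52 g

Working volume: 268 mL = 0.268 L.
peptone: 4.11 g/L × 0.268 L = 1.10 g
calcium pantothenate: 14.1 mg/L × 0.268 L = 3.78 mg
L-methionine: 0.283 g/L × 0.268 L = 0.075844 g = 75.84 mg
thiamine hydrochloride: 2.46 mg/L × 0.268 L = 0.66 mg
malt extract: 9.4 g/L × 0.268 L = 2.52 g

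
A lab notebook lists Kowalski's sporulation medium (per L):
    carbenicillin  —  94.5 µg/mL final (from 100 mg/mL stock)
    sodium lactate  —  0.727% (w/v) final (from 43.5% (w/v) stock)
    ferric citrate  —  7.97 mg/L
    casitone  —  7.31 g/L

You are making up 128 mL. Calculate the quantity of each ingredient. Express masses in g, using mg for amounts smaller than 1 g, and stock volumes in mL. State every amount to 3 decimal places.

carbenicillin 0.121 mL; sodium lactate 2.139 mL; ferric citrate 1.020 mg; casitone 935.680 mg

Scale factor relative to 1 L: 0.128.
carbenicillin: V = C2·V2/C1 = 94.5 µg/mL × 128 mL ÷ 100000 µg/mL = 0.121 mL
sodium lactate: C1V1 = C2V2 → 0.727% ÷ 43.5% × 128 mL = 2.139 mL
ferric citrate: 7.97 mg/L × 0.128 L = 1.020 mg
casitone: 7.31 g/L × 0.128 L = 0.93568 g = 935.680 mg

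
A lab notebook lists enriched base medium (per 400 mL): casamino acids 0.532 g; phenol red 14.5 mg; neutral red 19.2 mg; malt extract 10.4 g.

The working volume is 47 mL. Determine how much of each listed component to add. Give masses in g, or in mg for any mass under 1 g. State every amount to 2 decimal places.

casamino acids 62.51 mg; phenol red 1.70 mg; neutral red 2.26 mg; malt extract 1.22 g

Ratio of target to recipe volume: 47 / 400 = 0.1175.
casamino acids: 0.532 g × (47 mL / 400 mL) = 0.06251 g = 62.51 mg
phenol red: 14.5 mg × (47 mL / 400 mL) = 1.70 mg
neutral red: 19.2 mg × (47 mL / 400 mL) = 2.26 mg
malt extract: 10.4 g × (47 mL / 400 mL) = 1.22 g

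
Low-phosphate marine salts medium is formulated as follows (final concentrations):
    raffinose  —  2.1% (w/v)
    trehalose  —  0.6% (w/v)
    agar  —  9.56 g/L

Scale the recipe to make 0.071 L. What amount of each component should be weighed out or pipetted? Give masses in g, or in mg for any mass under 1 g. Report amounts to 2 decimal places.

Working volume: 0.071 L.
raffinose: 2.1 g per 100 mL × 71 mL ÷ 100 = 1.49 g
trehalose: 0.6 g per 100 mL × 71 mL ÷ 100 = 0.426 g = 426.00 mg
agar: 9.56 g/L × 0.071 L = 0.67876 g = 678.76 mg

raffinose 1.49 g; trehalose 426.00 mg; agar 678.76 mg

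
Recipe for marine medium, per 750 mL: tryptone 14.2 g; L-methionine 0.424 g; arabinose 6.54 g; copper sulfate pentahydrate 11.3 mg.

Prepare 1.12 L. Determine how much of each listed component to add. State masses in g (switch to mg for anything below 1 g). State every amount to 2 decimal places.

tryptone 21.21 g; L-methionine 633.17 mg; arabinose 9.77 g; copper sulfate pentahydrate 16.87 mg

Scale factor = 1120 mL / 750 mL = 1.49333.
tryptone: 14.2 g × (1120 mL / 750 mL) = 21.21 g
L-methionine: 0.424 g × (1120 mL / 750 mL) = 0.633173 g = 633.17 mg
arabinose: 6.54 g × (1120 mL / 750 mL) = 9.77 g
copper sulfate pentahydrate: 11.3 mg × (1120 mL / 750 mL) = 16.87 mg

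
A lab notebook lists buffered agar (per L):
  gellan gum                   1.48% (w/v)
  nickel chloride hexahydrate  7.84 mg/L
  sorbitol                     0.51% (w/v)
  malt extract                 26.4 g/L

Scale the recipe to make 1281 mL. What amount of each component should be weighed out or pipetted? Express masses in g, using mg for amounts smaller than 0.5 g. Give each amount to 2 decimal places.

Working volume: 1281 mL = 1.281 L.
gellan gum: 1.48% w/v = 14.8 g/L → 14.8 × 1.281 L = 18.96 g
nickel chloride hexahydrate: 7.84 mg/L × 1.281 L = 10.04 mg
sorbitol: 0.51% w/v = 5.1 g/L → 5.1 × 1.281 L = 6.53 g
malt extract: 26.4 g/L × 1.281 L = 33.82 g

gellan gum 18.96 g; nickel chloride hexahydrate 10.04 mg; sorbitol 6.53 g; malt extract 33.82 g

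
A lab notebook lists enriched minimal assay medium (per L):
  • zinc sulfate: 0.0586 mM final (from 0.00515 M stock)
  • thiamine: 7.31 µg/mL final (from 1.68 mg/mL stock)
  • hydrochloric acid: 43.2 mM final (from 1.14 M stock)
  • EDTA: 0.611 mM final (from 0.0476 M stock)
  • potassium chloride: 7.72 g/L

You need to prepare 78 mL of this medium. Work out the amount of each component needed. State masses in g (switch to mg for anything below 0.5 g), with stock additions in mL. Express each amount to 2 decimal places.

zinc sulfate 0.89 mL; thiamine 0.34 mL; hydrochloric acid 2.96 mL; EDTA 1.00 mL; potassium chloride 0.60 g

Target volume = 78 mL = 0.078 L.
zinc sulfate: dilute stock: 0.0586 mM × 78 mL ÷ 5.15 mM = 0.89 mL
thiamine: dilute stock: 7.31 µg/mL × 78 mL ÷ 1680 µg/mL = 0.34 mL
hydrochloric acid: C1V1 = C2V2 → 43.2 mM × 78 mL ÷ 1140 mM = 2.96 mL
EDTA: dilute stock: 0.611 mM × 78 mL ÷ 47.6 mM = 1.00 mL
potassium chloride: 7.72 g/L × 0.078 L = 0.60 g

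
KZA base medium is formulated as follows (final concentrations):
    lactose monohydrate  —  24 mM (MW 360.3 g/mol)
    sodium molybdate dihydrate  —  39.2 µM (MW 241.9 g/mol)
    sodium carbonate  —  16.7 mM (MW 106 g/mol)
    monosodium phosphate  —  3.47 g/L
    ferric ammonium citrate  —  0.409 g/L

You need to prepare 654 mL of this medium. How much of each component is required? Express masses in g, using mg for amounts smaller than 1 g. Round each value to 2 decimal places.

lactose monohydrate 5.66 g; sodium molybdate dihydrate 6.20 mg; sodium carbonate 1.16 g; monosodium phosphate 2.27 g; ferric ammonium citrate 267.49 mg

Scale factor relative to 1 L: 0.654.
lactose monohydrate: 24 mmol/L × 360.3 g/mol × 0.654 L ÷ 1000 = 5.66 g
sodium molybdate dihydrate: 39.2 µmol/L × 241.9 g/mol × 0.654 L ÷ 1000 = 6.20 mg
sodium carbonate: 16.7 mmol/L × 106 g/mol × 0.654 L ÷ 1000 = 1.16 g
monosodium phosphate: 3.47 g/L × 0.654 L = 2.27 g
ferric ammonium citrate: 0.409 g/L × 0.654 L = 0.267486 g = 267.49 mg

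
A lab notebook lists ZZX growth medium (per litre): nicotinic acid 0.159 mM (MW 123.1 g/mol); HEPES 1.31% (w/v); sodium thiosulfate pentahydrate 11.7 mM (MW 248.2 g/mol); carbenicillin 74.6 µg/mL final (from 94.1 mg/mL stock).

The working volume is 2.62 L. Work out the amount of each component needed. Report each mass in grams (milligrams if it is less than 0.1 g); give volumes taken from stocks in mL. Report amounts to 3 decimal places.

nicotinic acid 51.281 mg; HEPES 34.322 g; sodium thiosulfate pentahydrate 7.608 g; carbenicillin 2.077 mL

Scale factor relative to 1 L: 2.62.
nicotinic acid: 0.159 mmol/L × 123.1 mg/mmol × 2.62 L = 51.281 mg
HEPES: 1.31 g per 100 mL × 2620 mL ÷ 100 = 34.322 g
sodium thiosulfate pentahydrate: 11.7 mmol/L × 248.2 g/mol × 2.62 L ÷ 1000 = 7.608 g
carbenicillin: V = C2·V2/C1 = 74.6 µg/mL × 2620 mL ÷ 94100 µg/mL = 2.077 mL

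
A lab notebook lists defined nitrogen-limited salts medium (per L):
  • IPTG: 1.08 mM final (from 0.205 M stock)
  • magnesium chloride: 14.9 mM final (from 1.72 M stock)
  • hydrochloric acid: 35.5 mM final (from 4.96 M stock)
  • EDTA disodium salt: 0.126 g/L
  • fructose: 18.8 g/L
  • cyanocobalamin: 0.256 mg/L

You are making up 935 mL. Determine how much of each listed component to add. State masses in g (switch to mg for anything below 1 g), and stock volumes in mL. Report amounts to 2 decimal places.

Scale factor relative to 1 L: 0.935.
IPTG: C1V1 = C2V2 → 1.08 mM × 935 mL ÷ 205 mM = 4.93 mL
magnesium chloride: dilute stock: 14.9 mM × 935 mL ÷ 1720 mM = 8.10 mL
hydrochloric acid: V = C2·V2/C1 = 35.5 mM × 935 mL ÷ 4960 mM = 6.69 mL
EDTA disodium salt: 0.126 g/L × 0.935 L = 0.11781 g = 117.81 mg
fructose: 18.8 g/L × 0.935 L = 17.58 g
cyanocobalamin: 0.256 mg/L × 0.935 L = 0.24 mg

IPTG 4.93 mL; magnesium chloride 8.10 mL; hydrochloric acid 6.69 mL; EDTA disodium salt 117.81 mg; fructose 17.58 g; cyanocobalamin 0.24 mg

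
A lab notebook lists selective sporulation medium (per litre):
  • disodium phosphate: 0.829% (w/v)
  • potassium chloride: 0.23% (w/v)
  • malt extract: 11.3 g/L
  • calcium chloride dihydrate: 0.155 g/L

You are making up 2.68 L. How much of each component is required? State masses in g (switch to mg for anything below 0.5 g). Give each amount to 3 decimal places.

disodium phosphate 22.217 g; potassium chloride 6.164 g; malt extract 30.284 g; calcium chloride dihydrate 415.400 mg

Scale factor relative to 1 L: 2.68.
disodium phosphate: 0.829% w/v = 8.29 g/L → 8.29 × 2.68 L = 22.217 g
potassium chloride: 0.23 g per 100 mL × 2680 mL ÷ 100 = 6.164 g
malt extract: 11.3 g/L × 2.68 L = 30.284 g
calcium chloride dihydrate: 0.155 g/L × 2.68 L = 0.4154 g = 415.400 mg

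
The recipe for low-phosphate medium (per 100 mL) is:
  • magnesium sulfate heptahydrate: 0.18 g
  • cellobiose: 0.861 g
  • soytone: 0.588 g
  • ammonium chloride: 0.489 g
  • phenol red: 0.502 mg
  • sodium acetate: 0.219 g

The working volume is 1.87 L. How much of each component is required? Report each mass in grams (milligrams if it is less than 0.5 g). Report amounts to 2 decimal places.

Ratio of target to recipe volume: 1870 / 100 = 18.7.
magnesium sulfate heptahydrate: 0.18 g × (1870 mL / 100 mL) = 3.37 g
cellobiose: 0.861 g × (1870 mL / 100 mL) = 16.10 g
soytone: 0.588 g × (1870 mL / 100 mL) = 11.00 g
ammonium chloride: 0.489 g × (1870 mL / 100 mL) = 9.14 g
phenol red: 0.502 mg × (1870 mL / 100 mL) = 9.39 mg
sodium acetate: 0.219 g × (1870 mL / 100 mL) = 4.10 g

magnesium sulfate heptahydrate 3.37 g; cellobiose 16.10 g; soytone 11.00 g; ammonium chloride 9.14 g; phenol red 9.39 mg; sodium acetate 4.10 g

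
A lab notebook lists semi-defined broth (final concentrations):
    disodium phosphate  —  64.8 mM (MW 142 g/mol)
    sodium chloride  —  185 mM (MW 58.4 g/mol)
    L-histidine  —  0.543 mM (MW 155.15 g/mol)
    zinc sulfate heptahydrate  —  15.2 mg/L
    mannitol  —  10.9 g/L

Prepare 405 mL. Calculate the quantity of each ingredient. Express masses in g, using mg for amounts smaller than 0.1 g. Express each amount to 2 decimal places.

Scale factor relative to 1 L: 0.405.
disodium phosphate: 64.8 mmol/L × 142 g/mol × 0.405 L ÷ 1000 = 3.73 g
sodium chloride: 185 mmol/L × 58.4 g/mol × 0.405 L ÷ 1000 = 4.38 g
L-histidine: 0.543 mmol/L × 155.15 mg/mmol × 0.405 L = 34.12 mg
zinc sulfate heptahydrate: 15.2 mg/L × 0.405 L = 6.16 mg
mannitol: 10.9 g/L × 0.405 L = 4.41 g

disodium phosphate 3.73 g; sodium chloride 4.38 g; L-histidine 34.12 mg; zinc sulfate heptahydrate 6.16 mg; mannitol 4.41 g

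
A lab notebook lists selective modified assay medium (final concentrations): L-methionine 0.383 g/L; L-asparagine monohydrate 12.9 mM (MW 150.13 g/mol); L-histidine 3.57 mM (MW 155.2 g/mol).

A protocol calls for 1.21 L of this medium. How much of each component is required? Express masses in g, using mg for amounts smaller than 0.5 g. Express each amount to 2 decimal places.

Scale factor relative to 1 L: 1.21.
L-methionine: 0.383 g/L × 1.21 L = 0.46343 g = 463.43 mg
L-asparagine monohydrate: 12.9 mmol/L × 150.13 g/mol × 1.21 L ÷ 1000 = 2.34 g
L-histidine: 3.57 mmol/L × 155.2 g/mol × 1.21 L ÷ 1000 = 0.67 g

L-methionine 463.43 mg; L-asparagine monohydrate 2.34 g; L-histidine 0.67 g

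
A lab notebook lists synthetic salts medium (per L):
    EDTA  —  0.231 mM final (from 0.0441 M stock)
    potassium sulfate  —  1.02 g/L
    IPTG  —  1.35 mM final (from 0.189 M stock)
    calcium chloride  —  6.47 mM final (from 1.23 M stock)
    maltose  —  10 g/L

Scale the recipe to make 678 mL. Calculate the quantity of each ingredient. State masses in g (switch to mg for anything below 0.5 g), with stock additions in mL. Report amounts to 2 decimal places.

EDTA 3.55 mL; potassium sulfate 0.69 g; IPTG 4.84 mL; calcium chloride 3.57 mL; maltose 6.78 g

Target volume = 678 mL = 0.678 L.
EDTA: C1V1 = C2V2 → 0.231 mM × 678 mL ÷ 44.1 mM = 3.55 mL
potassium sulfate: 1.02 g/L × 0.678 L = 0.69 g
IPTG: V = C2·V2/C1 = 1.35 mM × 678 mL ÷ 189 mM = 4.84 mL
calcium chloride: V = C2·V2/C1 = 6.47 mM × 678 mL ÷ 1230 mM = 3.57 mL
maltose: 10 g/L × 0.678 L = 6.78 g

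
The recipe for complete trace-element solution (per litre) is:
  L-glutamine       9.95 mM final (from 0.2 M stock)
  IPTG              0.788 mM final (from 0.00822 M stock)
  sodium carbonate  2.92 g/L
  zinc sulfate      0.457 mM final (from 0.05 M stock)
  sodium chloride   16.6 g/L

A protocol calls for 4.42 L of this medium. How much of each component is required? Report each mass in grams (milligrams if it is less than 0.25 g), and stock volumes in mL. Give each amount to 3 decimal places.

Scale factor relative to 1 L: 4.42.
L-glutamine: C1V1 = C2V2 → 9.95 mM × 4420 mL ÷ 200 mM = 219.895 mL
IPTG: C1V1 = C2V2 → 0.788 mM × 4420 mL ÷ 8.22 mM = 423.718 mL
sodium carbonate: 2.92 g/L × 4.42 L = 12.906 g
zinc sulfate: dilute stock: 0.457 mM × 4420 mL ÷ 50 mM = 40.399 mL
sodium chloride: 16.6 g/L × 4.42 L = 73.372 g

L-glutamine 219.895 mL; IPTG 423.718 mL; sodium carbonate 12.906 g; zinc sulfate 40.399 mL; sodium chloride 73.372 g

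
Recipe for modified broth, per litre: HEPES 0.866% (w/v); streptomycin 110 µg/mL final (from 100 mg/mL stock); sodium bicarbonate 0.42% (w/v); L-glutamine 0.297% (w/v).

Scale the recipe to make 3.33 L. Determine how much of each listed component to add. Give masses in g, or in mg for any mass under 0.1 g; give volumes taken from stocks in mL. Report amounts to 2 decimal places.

HEPES 28.84 g; streptomycin 3.66 mL; sodium bicarbonate 13.99 g; L-glutamine 9.89 g

Working volume: 3.33 L.
HEPES: 0.866% w/v = 8.66 g/L → 8.66 × 3.33 L = 28.84 g
streptomycin: C1V1 = C2V2 → 110 µg/mL × 3330 mL ÷ 100000 µg/mL = 3.66 mL
sodium bicarbonate: 0.42 g per 100 mL × 3330 mL ÷ 100 = 13.99 g
L-glutamine: 0.297 g per 100 mL × 3330 mL ÷ 100 = 9.89 g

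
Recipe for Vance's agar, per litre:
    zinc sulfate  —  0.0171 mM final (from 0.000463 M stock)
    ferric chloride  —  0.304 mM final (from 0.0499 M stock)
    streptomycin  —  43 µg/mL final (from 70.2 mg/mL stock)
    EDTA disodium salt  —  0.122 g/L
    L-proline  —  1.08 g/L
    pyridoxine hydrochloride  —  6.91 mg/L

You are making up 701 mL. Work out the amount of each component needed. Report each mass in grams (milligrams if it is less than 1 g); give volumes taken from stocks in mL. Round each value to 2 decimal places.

Working volume: 701 mL = 0.701 L.
zinc sulfate: V = C2·V2/C1 = 0.0171 mM × 701 mL ÷ 0.463 mM = 25.89 mL
ferric chloride: dilute stock: 0.304 mM × 701 mL ÷ 49.9 mM = 4.27 mL
streptomycin: C1V1 = C2V2 → 43 µg/mL × 701 mL ÷ 70200 µg/mL = 0.43 mL
EDTA disodium salt: 0.122 g/L × 0.701 L = 0.085522 g = 85.52 mg
L-proline: 1.08 g/L × 0.701 L = 0.75708 g = 757.08 mg
pyridoxine hydrochloride: 6.91 mg/L × 0.701 L = 4.84 mg

zinc sulfate 25.89 mL; ferric chloride 4.27 mL; streptomycin 0.43 mL; EDTA disodium salt 85.52 mg; L-proline 757.08 mg; pyridoxine hydrochloride 4.84 mg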